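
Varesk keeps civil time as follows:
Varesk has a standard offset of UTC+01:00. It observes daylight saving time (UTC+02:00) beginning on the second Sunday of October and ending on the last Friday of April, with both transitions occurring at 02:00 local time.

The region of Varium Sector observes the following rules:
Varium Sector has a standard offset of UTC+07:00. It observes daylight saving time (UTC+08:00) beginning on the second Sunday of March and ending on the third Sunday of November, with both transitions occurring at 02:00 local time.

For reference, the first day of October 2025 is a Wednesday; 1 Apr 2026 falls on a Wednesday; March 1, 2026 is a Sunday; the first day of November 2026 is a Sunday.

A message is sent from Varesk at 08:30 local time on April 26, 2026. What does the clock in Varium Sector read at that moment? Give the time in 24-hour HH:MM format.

15:30

1 October 2025 is a Wednesday, so the first Sunday is October 5 and the second is October 12.
1 April 2026 is a Wednesday, so Fridays fall on 3, 10, 17, 24; the last is April 24.
April 26, 2026 does not fall between 12 October 2025 and 24 April 2026, so daylight saving is not in effect and Varesk is at UTC+01:00.
08:30 Varesk − 1h = 07:30 UTC.
1 March 2026 is a Sunday, so the first Sunday is March 1 and the second is March 8.
1 November 2026 is a Sunday, so the first Sunday is November 1 and the third is November 15.
At the standard offset (UTC+07:00), 07:30 UTC + 7h = 14:30 Varium Sector standard time.
Daylight saving runs 8 March – 15 November; the standard-time date in Varium Sector, April 26, 2026, is inside that window, so Varium Sector is at UTC+08:00.
07:30 UTC + 8h = 15:30 Varium Sector.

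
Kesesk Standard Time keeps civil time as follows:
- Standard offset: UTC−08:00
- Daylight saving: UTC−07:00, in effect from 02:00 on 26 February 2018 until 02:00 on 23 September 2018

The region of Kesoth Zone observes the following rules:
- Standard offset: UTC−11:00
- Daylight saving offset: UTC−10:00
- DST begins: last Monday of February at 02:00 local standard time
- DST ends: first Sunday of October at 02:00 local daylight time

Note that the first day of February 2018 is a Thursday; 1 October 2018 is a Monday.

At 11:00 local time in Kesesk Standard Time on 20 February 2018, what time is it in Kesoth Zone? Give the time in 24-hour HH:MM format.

08:00

20 February 2018 is outside the daylight-saving period (26 February – 23 September), so Kesesk Standard Time is on standard time, UTC−08:00.
11:00 Kesesk Standard Time + 8h = 19:00 UTC.
1 February 2018 is a Thursday, so Mondays fall on 5, 12, 19, 26; the last is February 26.
1 October 2018 is a Monday, so the first Sunday is October 7.
At the standard offset (UTC−11:00), 19:00 UTC − 11h = 08:00 Kesoth Zone standard time.
Daylight saving runs 26 February – 7 October; the standard-time date in Kesoth Zone, 20 February 2018, is outside that window, so Kesoth Zone is on standard time at UTC−11:00.
19:00 UTC − 11h = 08:00 Kesoth Zone.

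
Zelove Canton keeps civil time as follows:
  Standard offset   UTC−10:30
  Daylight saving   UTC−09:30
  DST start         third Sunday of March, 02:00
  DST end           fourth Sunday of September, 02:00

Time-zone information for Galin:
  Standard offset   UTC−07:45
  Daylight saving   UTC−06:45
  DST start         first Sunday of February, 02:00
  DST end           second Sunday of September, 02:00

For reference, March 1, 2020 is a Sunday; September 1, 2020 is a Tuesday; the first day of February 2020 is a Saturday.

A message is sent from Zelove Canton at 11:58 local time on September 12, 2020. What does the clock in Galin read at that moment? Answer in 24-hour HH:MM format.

1 March 2020 is a Sunday, so the first Sunday is March 1 and the third is March 15.
1 September 2020 is a Tuesday, so the first Sunday is September 6 and the fourth is September 27.
September 12, 2020 falls between 15 March and 27 September, so daylight saving is in effect and Zelove Canton is at UTC−09:30.
11:58 Zelove Canton + 9h30m = 21:28 UTC.
1 February 2020 is a Saturday, so the first Sunday is February 2.
1 September 2020 is a Tuesday, so the first Sunday is September 6 and the second is September 13.
At the standard offset (UTC−07:45), 21:28 UTC − 7h45m = 13:43 Galin standard time.
The standard-time date in Galin, September 12, 2020, lies within the daylight-saving period (2 February – 13 September), so Galin is on daylight time, UTC−06:45.
21:28 UTC − 6h45m = 14:43 Galin.

14:43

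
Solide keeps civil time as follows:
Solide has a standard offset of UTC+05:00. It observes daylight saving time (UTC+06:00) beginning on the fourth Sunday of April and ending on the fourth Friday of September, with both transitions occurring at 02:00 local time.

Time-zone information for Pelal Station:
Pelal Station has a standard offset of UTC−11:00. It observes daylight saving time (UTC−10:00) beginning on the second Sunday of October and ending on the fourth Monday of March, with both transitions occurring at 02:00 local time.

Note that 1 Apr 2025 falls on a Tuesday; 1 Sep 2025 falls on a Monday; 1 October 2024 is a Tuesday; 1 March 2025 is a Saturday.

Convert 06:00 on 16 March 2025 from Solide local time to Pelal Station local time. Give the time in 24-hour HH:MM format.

15:00

1 April 2025 is a Tuesday, so the first Sunday is April 6 and the fourth is April 27.
1 September 2025 is a Monday, so the first Friday is September 5 and the fourth is September 26.
Daylight saving runs 27 April – 26 September; 16 March 2025 is outside that window, so Solide is on standard time at UTC+05:00.
06:00 Solide − 5h = 01:00 UTC.
1 October 2024 is a Tuesday, so the first Sunday is October 6 and the second is October 13.
1 March 2025 is a Saturday, so the first Monday is March 3 and the fourth is March 24.
At the standard offset (UTC−11:00), 01:00 UTC − 11h = 14:00 Pelal Station standard time (rolling into the previous day, 15 March 2025).
Daylight saving runs 13 October 2024 – 24 March 2025; the standard-time date in Pelal Station, 15 March 2025, is inside that window, so Pelal Station is at UTC−10:00.
01:00 UTC − 10h = 15:00 Pelal Station (rolling into the previous day, 15 March 2025).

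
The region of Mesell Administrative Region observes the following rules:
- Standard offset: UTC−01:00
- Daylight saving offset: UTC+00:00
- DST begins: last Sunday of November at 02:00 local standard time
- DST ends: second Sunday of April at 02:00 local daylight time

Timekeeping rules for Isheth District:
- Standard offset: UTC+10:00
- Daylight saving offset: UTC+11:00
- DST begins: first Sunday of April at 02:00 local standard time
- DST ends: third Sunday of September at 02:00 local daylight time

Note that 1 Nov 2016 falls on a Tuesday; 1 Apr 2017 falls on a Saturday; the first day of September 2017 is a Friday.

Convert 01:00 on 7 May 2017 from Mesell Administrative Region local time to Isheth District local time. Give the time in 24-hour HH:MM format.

1 November 2016 is a Tuesday, so Sundays fall on 6, 13, 20, 27; the last is November 27.
1 April 2017 is a Saturday, so the first Sunday is April 2 and the second is April 9.
Daylight saving runs 27 November 2016 – 9 April 2017; 7 May 2017 is outside that window, so Mesell Administrative Region is on standard time at UTC−01:00.
01:00 Mesell Administrative Region + 1h = 02:00 UTC.
1 April 2017 is a Saturday, so the first Sunday is April 2.
1 September 2017 is a Friday, so the first Sunday is September 3 and the third is September 17.
At the standard offset (UTC+10:00), 02:00 UTC + 10h = 12:00 Isheth District standard time.
The standard-time date in Isheth District, 7 May 2017, falls between 2 April and 17 September, so daylight saving is in effect and Isheth District is at UTC+11:00.
02:00 UTC + 11h = 13:00 Isheth District.

13:00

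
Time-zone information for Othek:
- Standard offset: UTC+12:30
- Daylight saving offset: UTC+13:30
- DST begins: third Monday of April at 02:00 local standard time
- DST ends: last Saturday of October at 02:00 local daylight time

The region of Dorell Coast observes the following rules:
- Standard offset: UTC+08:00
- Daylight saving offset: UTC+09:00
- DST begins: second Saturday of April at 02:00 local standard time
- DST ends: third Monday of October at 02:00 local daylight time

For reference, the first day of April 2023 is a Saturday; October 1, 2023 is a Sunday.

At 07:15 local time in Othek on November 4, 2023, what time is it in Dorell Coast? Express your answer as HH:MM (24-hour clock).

1 April 2023 is a Saturday, so the first Monday is April 3 and the third is April 17.
1 October 2023 is a Sunday, so Saturdays fall on 7, 14, 21, 28; the last is October 28.
November 4, 2023 does not fall between 17 April and 28 October, so daylight saving is not in effect and Othek is at UTC+12:30.
07:15 Othek − 12h30m = 18:45 UTC (rolling into the previous day, 3 November 2023).
1 April 2023 is a Saturday, so the first Saturday is April 1 and the second is April 8.
1 October 2023 is a Sunday, so the first Monday is October 2 and the third is October 16.
At the standard offset (UTC+08:00), 18:45 UTC + 8h = 02:45 Dorell Coast standard time (rolling into the next day, 4 November 2023).
Daylight saving runs 8 April – 16 October; the standard-time date in Dorell Coast, November 4, 2023, is outside that window, so Dorell Coast is on standard time at UTC+08:00.
18:45 UTC + 8h = 02:45 Dorell Coast (rolling into the next day, 4 November 2023).

02:45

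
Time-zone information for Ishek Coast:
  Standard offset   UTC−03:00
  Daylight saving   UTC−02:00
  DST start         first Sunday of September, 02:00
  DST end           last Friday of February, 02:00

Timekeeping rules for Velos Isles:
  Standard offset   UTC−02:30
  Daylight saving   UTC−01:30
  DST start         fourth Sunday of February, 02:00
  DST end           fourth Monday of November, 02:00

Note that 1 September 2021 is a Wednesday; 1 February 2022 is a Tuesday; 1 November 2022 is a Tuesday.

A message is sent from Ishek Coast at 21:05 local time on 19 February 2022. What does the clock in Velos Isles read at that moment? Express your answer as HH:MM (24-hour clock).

1 September 2021 is a Wednesday, so the first Sunday is September 5.
1 February 2022 is a Tuesday, so Fridays fall on 4, 11, 18, 25; the last is February 25.
19 February 2022 falls between 5 September 2021 and 25 February 2022, so daylight saving is in effect and Ishek Coast is at UTC−02:00.
21:05 Ishek Coast + 2h = 23:05 UTC.
1 February 2022 is a Tuesday, so the first Sunday is February 6 and the fourth is February 27.
1 November 2022 is a Tuesday, so the first Monday is November 7 and the fourth is November 28.
At the standard offset (UTC−02:30), 23:05 UTC − 2h30m = 20:35 Velos Isles standard time.
The standard-time date in Velos Isles, 19 February 2022, is outside the daylight-saving period (27 February – 28 November), so Velos Isles is on standard time, UTC−02:30.
23:05 UTC − 2h30m = 20:35 Velos Isles.

20:35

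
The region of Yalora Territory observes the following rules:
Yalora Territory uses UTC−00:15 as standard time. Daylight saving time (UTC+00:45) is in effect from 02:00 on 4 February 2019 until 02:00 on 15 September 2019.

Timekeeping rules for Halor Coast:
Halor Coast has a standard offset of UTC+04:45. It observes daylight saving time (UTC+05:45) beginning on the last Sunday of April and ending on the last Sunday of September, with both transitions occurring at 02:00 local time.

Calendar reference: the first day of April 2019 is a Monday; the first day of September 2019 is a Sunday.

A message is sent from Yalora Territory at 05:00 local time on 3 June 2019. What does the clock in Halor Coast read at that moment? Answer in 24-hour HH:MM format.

10:00

3 June 2019 lies within the daylight-saving period (4 February – 15 September), so Yalora Territory is on daylight time, UTC+00:45.
05:00 Yalora Territory − 0h45m = 04:15 UTC.
1 April 2019 is a Monday, so Sundays fall on 7, 14, 21, 28; the last is April 28.
1 September 2019 is a Sunday, so Sundays fall on 1, 8, 15, 22, 29; the last is September 29.
At the standard offset (UTC+04:45), 04:15 UTC + 4h45m = 09:00 Halor Coast standard time.
Daylight saving runs 28 April – 29 September; the standard-time date in Halor Coast, 3 June 2019, is inside that window, so Halor Coast is at UTC+05:45.
04:15 UTC + 5h45m = 10:00 Halor Coast.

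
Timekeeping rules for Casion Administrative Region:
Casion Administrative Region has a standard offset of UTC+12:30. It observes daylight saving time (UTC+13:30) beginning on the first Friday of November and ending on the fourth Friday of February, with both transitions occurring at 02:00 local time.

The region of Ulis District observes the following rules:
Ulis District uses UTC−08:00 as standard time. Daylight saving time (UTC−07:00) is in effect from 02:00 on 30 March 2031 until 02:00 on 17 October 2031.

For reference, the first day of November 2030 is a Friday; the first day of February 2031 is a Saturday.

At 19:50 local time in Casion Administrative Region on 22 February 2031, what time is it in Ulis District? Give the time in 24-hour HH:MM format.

1 November 2030 is a Friday, so the first Friday is November 1.
1 February 2031 is a Saturday, so the first Friday is February 7 and the fourth is February 28.
22 February 2031 lies within the daylight-saving period (1 November 2030 – 28 February 2031), so Casion Administrative Region is on daylight time, UTC+13:30.
19:50 Casion Administrative Region − 13h30m = 06:20 UTC.
At the standard offset (UTC−08:00), 06:20 UTC − 8h = 22:20 Ulis District standard time (rolling into the previous day, 21 February 2031).
Daylight saving runs 30 March – 17 October; the standard-time date in Ulis District, 21 February 2031, is outside that window, so Ulis District is on standard time at UTC−08:00.
06:20 UTC − 8h = 22:20 Ulis District (rolling into the previous day, 21 February 2031).

22:20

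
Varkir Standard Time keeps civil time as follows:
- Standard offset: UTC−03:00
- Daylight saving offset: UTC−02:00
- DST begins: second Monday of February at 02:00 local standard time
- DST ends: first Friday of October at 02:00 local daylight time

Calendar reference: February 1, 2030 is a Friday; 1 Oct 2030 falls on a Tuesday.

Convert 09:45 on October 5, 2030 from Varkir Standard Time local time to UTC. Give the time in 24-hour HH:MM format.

1 February 2030 is a Friday, so the first Monday is February 4 and the second is February 11.
1 October 2030 is a Tuesday, so the first Friday is October 4.
October 5, 2030 is outside the daylight-saving period (11 February – 4 October), so Varkir Standard Time is on standard time, UTC−03:00.
09:45 local + 3h = 12:45 UTC.

12:45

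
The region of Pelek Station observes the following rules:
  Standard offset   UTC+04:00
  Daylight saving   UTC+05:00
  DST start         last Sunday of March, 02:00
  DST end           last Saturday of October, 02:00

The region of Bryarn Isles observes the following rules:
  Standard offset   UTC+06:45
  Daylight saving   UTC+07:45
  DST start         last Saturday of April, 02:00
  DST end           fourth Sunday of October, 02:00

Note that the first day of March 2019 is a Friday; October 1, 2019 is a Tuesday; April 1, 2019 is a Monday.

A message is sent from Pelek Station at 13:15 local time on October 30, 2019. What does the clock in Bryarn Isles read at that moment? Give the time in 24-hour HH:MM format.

1 March 2019 is a Friday, so Sundays fall on 3, 10, 17, 24, 31; the last is March 31.
1 October 2019 is a Tuesday, so Saturdays fall on 5, 12, 19, 26; the last is October 26.
October 30, 2019 does not fall between 31 March and 26 October, so daylight saving is not in effect and Pelek Station is at UTC+04:00.
13:15 Pelek Station − 4h = 09:15 UTC.
1 April 2019 is a Monday, so Saturdays fall on 6, 13, 20, 27; the last is April 27.
1 October 2019 is a Tuesday, so the first Sunday is October 6 and the fourth is October 27.
At the standard offset (UTC+06:45), 09:15 UTC + 6h45m = 16:00 Bryarn Isles standard time.
Daylight saving runs 27 April – 27 October; the standard-time date in Bryarn Isles, October 30, 2019, is outside that window, so Bryarn Isles is on standard time at UTC+06:45.
09:15 UTC + 6h45m = 16:00 Bryarn Isles.

16:00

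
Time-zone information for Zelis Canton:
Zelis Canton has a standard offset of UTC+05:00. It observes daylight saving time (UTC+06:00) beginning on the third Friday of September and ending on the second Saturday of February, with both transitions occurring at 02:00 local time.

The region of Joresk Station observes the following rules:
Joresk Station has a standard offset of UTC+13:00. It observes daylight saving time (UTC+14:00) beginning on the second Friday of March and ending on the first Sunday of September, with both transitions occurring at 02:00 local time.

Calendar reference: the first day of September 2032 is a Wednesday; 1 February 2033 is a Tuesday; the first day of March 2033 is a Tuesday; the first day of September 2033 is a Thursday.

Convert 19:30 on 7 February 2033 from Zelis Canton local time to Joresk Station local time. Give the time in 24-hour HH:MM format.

02:30

1 September 2032 is a Wednesday, so the first Friday is September 3 and the third is September 17.
1 February 2033 is a Tuesday, so the first Saturday is February 5 and the second is February 12.
7 February 2033 lies within the daylight-saving period (17 September 2032 – 12 February 2033), so Zelis Canton is on daylight time, UTC+06:00.
19:30 Zelis Canton − 6h = 13:30 UTC.
1 March 2033 is a Tuesday, so the first Friday is March 4 and the second is March 11.
1 September 2033 is a Thursday, so the first Sunday is September 4.
At the standard offset (UTC+13:00), 13:30 UTC + 13h = 02:30 Joresk Station standard time (rolling into the next day, 8 February 2033).
The standard-time date in Joresk Station, 8 February 2033, is outside the daylight-saving period (11 March – 4 September), so Joresk Station is on standard time, UTC+13:00.
13:30 UTC + 13h = 02:30 Joresk Station (rolling into the next day, 8 February 2033).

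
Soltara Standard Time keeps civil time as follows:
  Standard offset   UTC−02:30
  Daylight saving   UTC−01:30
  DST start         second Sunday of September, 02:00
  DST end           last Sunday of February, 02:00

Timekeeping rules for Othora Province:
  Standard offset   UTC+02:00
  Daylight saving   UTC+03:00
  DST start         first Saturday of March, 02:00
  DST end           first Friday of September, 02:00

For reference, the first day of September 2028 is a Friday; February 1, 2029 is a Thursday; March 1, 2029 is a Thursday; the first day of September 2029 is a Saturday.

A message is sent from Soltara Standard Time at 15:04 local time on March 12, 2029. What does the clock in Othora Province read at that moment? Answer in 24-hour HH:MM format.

1 September 2028 is a Friday, so the first Sunday is September 3 and the second is September 10.
1 February 2029 is a Thursday, so Sundays fall on 4, 11, 18, 25; the last is February 25.
Daylight saving runs 10 September 2028 – 25 February 2029; March 12, 2029 is outside that window, so Soltara Standard Time is on standard time at UTC−02:30.
15:04 Soltara Standard Time + 2h30m = 17:34 UTC.
1 March 2029 is a Thursday, so the first Saturday is March 3.
1 September 2029 is a Saturday, so the first Friday is September 7.
At the standard offset (UTC+02:00), 17:34 UTC + 2h = 19:34 Othora Province standard time.
The standard-time date in Othora Province, March 12, 2029, lies within the daylight-saving period (3 March – 7 September), so Othora Province is on daylight time, UTC+03:00.
17:34 UTC + 3h = 20:34 Othora Province.

20:34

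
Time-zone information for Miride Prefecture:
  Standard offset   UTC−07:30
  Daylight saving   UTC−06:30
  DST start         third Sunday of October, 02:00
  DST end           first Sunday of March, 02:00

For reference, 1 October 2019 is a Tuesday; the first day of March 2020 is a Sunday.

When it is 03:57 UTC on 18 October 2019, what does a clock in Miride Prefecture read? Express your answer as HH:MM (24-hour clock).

1 October 2019 is a Tuesday, so the first Sunday is October 6 and the third is October 20.
1 March 2020 is a Sunday, so the first Sunday is March 1.
At the standard offset (UTC−07:30), 03:57 UTC − 7h30m = 20:27 Miride Prefecture standard time (rolling into the previous day, 17 October 2019).
Daylight saving runs 20 October 2019 – 1 March 2020; the standard-time date in Miride Prefecture, 17 October 2019, is outside that window, so Miride Prefecture is on standard time at UTC−07:30.
03:57 UTC − 7h30m = 20:27 local (rolling into the previous day, 17 October 2019).

20:27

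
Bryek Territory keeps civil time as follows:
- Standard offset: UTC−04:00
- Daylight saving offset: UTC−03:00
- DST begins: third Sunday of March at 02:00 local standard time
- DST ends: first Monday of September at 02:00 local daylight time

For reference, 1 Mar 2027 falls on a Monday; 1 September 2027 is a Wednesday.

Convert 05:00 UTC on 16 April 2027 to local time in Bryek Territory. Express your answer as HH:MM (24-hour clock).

02:00

1 March 2027 is a Monday, so the first Sunday is March 7 and the third is March 21.
1 September 2027 is a Wednesday, so the first Monday is September 6.
At the standard offset (UTC−04:00), 05:00 UTC − 4h = 01:00 Bryek Territory standard time.
Daylight saving runs 21 March – 6 September; the standard-time date in Bryek Territory, 16 April 2027, is inside that window, so Bryek Territory is at UTC−03:00.
05:00 UTC − 3h = 02:00 local.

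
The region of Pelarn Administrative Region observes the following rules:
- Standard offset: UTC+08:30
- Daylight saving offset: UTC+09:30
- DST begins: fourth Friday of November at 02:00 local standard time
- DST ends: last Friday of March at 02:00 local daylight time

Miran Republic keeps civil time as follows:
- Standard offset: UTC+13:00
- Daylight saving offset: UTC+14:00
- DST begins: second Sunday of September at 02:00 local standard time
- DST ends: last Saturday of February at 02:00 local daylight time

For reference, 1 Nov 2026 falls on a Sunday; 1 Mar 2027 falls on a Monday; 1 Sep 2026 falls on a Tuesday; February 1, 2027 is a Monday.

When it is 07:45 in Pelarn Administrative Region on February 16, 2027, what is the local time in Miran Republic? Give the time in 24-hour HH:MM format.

1 November 2026 is a Sunday, so the first Friday is November 6 and the fourth is November 27.
1 March 2027 is a Monday, so Fridays fall on 5, 12, 19, 26; the last is March 26.
Daylight saving runs 27 November 2026 – 26 March 2027; February 16, 2027 is inside that window, so Pelarn Administrative Region is at UTC+09:30.
07:45 Pelarn Administrative Region − 9h30m = 22:15 UTC (rolling into the previous day, 15 February 2027).
1 September 2026 is a Tuesday, so the first Sunday is September 6 and the second is September 13.
1 February 2027 is a Monday, so Saturdays fall on 6, 13, 20, 27; the last is February 27.
At the standard offset (UTC+13:00), 22:15 UTC + 13h = 11:15 Miran Republic standard time (rolling into the next day, 16 February 2027).
The standard-time date in Miran Republic, February 16, 2027, falls between 13 September 2026 and 27 February 2027, so daylight saving is in effect and Miran Republic is at UTC+14:00.
22:15 UTC + 14h = 12:15 Miran Republic (rolling into the next day, 16 February 2027).

12:15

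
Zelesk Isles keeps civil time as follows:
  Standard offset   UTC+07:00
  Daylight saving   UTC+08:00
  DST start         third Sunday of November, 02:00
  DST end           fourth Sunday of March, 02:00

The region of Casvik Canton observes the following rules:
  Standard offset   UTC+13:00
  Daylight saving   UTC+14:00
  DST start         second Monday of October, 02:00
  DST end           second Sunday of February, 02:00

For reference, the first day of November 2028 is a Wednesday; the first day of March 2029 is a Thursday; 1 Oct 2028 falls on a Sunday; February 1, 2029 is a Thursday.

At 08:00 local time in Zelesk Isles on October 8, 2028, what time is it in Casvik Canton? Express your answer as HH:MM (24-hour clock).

1 November 2028 is a Wednesday, so the first Sunday is November 5 and the third is November 19.
1 March 2029 is a Thursday, so the first Sunday is March 4 and the fourth is March 25.
October 8, 2028 does not fall between 19 November 2028 and 25 March 2029, so daylight saving is not in effect and Zelesk Isles is at UTC+07:00.
08:00 Zelesk Isles − 7h = 01:00 UTC.
1 October 2028 is a Sunday, so the first Monday is October 2 and the second is October 9.
1 February 2029 is a Thursday, so the first Sunday is February 4 and the second is February 11.
At the standard offset (UTC+13:00), 01:00 UTC + 13h = 14:00 Casvik Canton standard time.
Daylight saving runs 9 October 2028 – 11 February 2029; the standard-time date in Casvik Canton, October 8, 2028, is outside that window, so Casvik Canton is on standard time at UTC+13:00.
01:00 UTC + 13h = 14:00 Casvik Canton.

14:00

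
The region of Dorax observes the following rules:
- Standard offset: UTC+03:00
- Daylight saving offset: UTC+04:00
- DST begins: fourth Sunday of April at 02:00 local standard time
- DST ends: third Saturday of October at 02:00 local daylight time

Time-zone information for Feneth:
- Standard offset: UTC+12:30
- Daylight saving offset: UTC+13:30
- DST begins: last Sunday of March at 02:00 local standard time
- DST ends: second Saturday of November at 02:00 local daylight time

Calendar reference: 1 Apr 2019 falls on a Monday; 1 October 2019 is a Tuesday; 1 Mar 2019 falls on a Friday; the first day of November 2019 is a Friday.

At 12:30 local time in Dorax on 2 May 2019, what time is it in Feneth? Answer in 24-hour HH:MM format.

22:00

1 April 2019 is a Monday, so the first Sunday is April 7 and the fourth is April 28.
1 October 2019 is a Tuesday, so the first Saturday is October 5 and the third is October 19.
2 May 2019 lies within the daylight-saving period (28 April – 19 October), so Dorax is on daylight time, UTC+04:00.
12:30 Dorax − 4h = 08:30 UTC.
1 March 2019 is a Friday, so Sundays fall on 3, 10, 17, 24, 31; the last is March 31.
1 November 2019 is a Friday, so the first Saturday is November 2 and the second is November 9.
At the standard offset (UTC+12:30), 08:30 UTC + 12h30m = 21:00 Feneth standard time.
Daylight saving runs 31 March – 9 November; the standard-time date in Feneth, 2 May 2019, is inside that window, so Feneth is at UTC+13:30.
08:30 UTC + 13h30m = 22:00 Feneth.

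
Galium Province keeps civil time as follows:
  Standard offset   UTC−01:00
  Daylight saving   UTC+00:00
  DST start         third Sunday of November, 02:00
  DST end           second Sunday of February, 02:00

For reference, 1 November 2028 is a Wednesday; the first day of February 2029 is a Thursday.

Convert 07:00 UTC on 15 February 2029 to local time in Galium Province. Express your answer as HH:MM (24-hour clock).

06:00

1 November 2028 is a Wednesday, so the first Sunday is November 5 and the third is November 19.
1 February 2029 is a Thursday, so the first Sunday is February 4 and the second is February 11.
At the standard offset (UTC−01:00), 07:00 UTC − 1h = 06:00 Galium Province standard time.
The standard-time date in Galium Province, 15 February 2029, is outside the daylight-saving period (19 November 2028 – 11 February 2029), so Galium Province is on standard time, UTC−01:00.
07:00 UTC − 1h = 06:00 local.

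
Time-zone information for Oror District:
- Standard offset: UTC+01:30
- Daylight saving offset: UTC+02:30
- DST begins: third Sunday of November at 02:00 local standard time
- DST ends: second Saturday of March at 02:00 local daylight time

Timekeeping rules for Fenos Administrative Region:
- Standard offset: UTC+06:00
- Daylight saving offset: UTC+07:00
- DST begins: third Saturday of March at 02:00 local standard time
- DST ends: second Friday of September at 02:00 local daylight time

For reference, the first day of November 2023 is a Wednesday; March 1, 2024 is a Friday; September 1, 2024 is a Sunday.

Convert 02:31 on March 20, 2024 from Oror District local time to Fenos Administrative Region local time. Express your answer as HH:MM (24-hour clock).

08:01

1 November 2023 is a Wednesday, so the first Sunday is November 5 and the third is November 19.
1 March 2024 is a Friday, so the first Saturday is March 2 and the second is March 9.
March 20, 2024 is outside the daylight-saving period (19 November 2023 – 9 March 2024), so Oror District is on standard time, UTC+01:30.
02:31 Oror District − 1h30m = 01:01 UTC.
1 March 2024 is a Friday, so the first Saturday is March 2 and the third is March 16.
1 September 2024 is a Sunday, so the first Friday is September 6 and the second is September 13.
At the standard offset (UTC+06:00), 01:01 UTC + 6h = 07:01 Fenos Administrative Region standard time.
Daylight saving runs 16 March – 13 September; the standard-time date in Fenos Administrative Region, March 20, 2024, is inside that window, so Fenos Administrative Region is at UTC+07:00.
01:01 UTC + 7h = 08:01 Fenos Administrative Region.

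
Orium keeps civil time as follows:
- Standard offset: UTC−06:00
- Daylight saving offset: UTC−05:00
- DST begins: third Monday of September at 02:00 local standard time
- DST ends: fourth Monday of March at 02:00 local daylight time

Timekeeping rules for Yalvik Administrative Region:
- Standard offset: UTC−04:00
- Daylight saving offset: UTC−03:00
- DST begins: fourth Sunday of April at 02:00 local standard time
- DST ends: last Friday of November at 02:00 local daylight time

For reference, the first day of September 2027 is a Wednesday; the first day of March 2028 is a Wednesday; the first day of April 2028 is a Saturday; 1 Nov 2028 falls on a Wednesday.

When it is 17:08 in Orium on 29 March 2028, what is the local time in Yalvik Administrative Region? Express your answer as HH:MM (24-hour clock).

1 September 2027 is a Wednesday, so the first Monday is September 6 and the third is September 20.
1 March 2028 is a Wednesday, so the first Monday is March 6 and the fourth is March 27.
29 March 2028 is outside the daylight-saving period (20 September 2027 – 27 March 2028), so Orium is on standard time, UTC−06:00.
17:08 Orium + 6h = 23:08 UTC.
1 April 2028 is a Saturday, so the first Sunday is April 2 and the fourth is April 23.
1 November 2028 is a Wednesday, so Fridays fall on 3, 10, 17, 24; the last is November 24.
At the standard offset (UTC−04:00), 23:08 UTC − 4h = 19:08 Yalvik Administrative Region standard time.
The standard-time date in Yalvik Administrative Region, 29 March 2028, is outside the daylight-saving period (23 April – 24 November), so Yalvik Administrative Region is on standard time, UTC−04:00.
23:08 UTC − 4h = 19:08 Yalvik Administrative Region.

19:08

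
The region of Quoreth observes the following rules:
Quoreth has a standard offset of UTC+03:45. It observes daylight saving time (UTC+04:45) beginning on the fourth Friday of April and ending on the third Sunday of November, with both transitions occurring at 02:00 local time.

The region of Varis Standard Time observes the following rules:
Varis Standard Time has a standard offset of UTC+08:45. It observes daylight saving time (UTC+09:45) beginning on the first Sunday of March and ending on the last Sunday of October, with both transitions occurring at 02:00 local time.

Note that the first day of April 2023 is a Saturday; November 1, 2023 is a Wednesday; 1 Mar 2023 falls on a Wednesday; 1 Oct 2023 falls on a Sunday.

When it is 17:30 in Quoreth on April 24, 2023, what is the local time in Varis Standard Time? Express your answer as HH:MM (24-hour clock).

23:30

1 April 2023 is a Saturday, so the first Friday is April 7 and the fourth is April 28.
1 November 2023 is a Wednesday, so the first Sunday is November 5 and the third is November 19.
Daylight saving runs 28 April – 19 November; April 24, 2023 is outside that window, so Quoreth is on standard time at UTC+03:45.
17:30 Quoreth − 3h45m = 13:45 UTC.
1 March 2023 is a Wednesday, so the first Sunday is March 5.
1 October 2023 is a Sunday, so Sundays fall on 1, 8, 15, 22, 29; the last is October 29.
At the standard offset (UTC+08:45), 13:45 UTC + 8h45m = 22:30 Varis Standard Time standard time.
Daylight saving runs 5 March – 29 October; the standard-time date in Varis Standard Time, April 24, 2023, is inside that window, so Varis Standard Time is at UTC+09:45.
13:45 UTC + 9h45m = 23:30 Varis Standard Time.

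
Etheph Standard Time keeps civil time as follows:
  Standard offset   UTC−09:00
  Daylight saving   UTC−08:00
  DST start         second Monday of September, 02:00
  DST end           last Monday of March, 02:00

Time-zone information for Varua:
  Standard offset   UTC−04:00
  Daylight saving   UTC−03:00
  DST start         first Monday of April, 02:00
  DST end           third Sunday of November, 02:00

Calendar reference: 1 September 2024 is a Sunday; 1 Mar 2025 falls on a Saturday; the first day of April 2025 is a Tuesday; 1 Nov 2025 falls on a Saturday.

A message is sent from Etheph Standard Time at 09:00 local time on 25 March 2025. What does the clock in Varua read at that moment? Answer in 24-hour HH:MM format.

1 September 2024 is a Sunday, so the first Monday is September 2 and the second is September 9.
1 March 2025 is a Saturday, so Mondays fall on 3, 10, 17, 24, 31; the last is March 31.
Daylight saving runs 9 September 2024 – 31 March 2025; 25 March 2025 is inside that window, so Etheph Standard Time is at UTC−08:00.
09:00 Etheph Standard Time + 8h = 17:00 UTC.
1 April 2025 is a Tuesday, so the first Monday is April 7.
1 November 2025 is a Saturday, so the first Sunday is November 2 and the third is November 16.
At the standard offset (UTC−04:00), 17:00 UTC − 4h = 13:00 Varua standard time.
The standard-time date in Varua, 25 March 2025, does not fall between 7 April and 16 November, so daylight saving is not in effect and Varua is at UTC−04:00.
17:00 UTC − 4h = 13:00 Varua.

13:00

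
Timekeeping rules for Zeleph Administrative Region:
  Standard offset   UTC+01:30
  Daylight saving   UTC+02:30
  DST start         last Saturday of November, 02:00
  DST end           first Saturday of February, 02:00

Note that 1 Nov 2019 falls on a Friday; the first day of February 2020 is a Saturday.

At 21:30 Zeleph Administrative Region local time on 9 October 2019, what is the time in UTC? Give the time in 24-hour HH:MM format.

20:00

1 November 2019 is a Friday, so Saturdays fall on 2, 9, 16, 23, 30; the last is November 30.
1 February 2020 is a Saturday, so the first Saturday is February 1.
9 October 2019 does not fall between 30 November 2019 and 1 February 2020, so daylight saving is not in effect and Zeleph Administrative Region is at UTC+01:30.
21:30 local − 1h30m = 20:00 UTC.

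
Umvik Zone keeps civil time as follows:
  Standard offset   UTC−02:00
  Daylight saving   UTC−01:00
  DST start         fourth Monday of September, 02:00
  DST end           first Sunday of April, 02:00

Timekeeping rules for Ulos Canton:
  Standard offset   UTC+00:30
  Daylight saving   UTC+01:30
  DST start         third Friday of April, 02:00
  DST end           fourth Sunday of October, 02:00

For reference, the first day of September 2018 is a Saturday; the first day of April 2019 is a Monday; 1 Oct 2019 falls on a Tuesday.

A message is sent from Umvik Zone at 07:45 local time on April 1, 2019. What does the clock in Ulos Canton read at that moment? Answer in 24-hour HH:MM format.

09:15

1 September 2018 is a Saturday, so the first Monday is September 3 and the fourth is September 24.
1 April 2019 is a Monday, so the first Sunday is April 7.
Daylight saving runs 24 September 2018 – 7 April 2019; April 1, 2019 is inside that window, so Umvik Zone is at UTC−01:00.
07:45 Umvik Zone + 1h = 08:45 UTC.
1 April 2019 is a Monday, so the first Friday is April 5 and the third is April 19.
1 October 2019 is a Tuesday, so the first Sunday is October 6 and the fourth is October 27.
At the standard offset (UTC+00:30), 08:45 UTC + 0h30m = 09:15 Ulos Canton standard time.
The standard-time date in Ulos Canton, April 1, 2019, does not fall between 19 April and 27 October, so daylight saving is not in effect and Ulos Canton is at UTC+00:30.
08:45 UTC + 0h30m = 09:15 Ulos Canton.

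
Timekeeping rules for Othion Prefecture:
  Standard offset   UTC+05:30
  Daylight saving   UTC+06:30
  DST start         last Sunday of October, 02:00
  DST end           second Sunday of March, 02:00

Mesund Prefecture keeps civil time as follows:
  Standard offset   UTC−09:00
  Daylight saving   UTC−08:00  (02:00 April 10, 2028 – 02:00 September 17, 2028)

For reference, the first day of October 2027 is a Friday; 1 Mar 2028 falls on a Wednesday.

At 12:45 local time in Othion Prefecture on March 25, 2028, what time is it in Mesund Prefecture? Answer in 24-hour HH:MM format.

22:15

1 October 2027 is a Friday, so Sundays fall on 3, 10, 17, 24, 31; the last is October 31.
1 March 2028 is a Wednesday, so the first Sunday is March 5 and the second is March 12.
March 25, 2028 does not fall between 31 October 2027 and 12 March 2028, so daylight saving is not in effect and Othion Prefecture is at UTC+05:30.
12:45 Othion Prefecture − 5h30m = 07:15 UTC.
At the standard offset (UTC−09:00), 07:15 UTC − 9h = 22:15 Mesund Prefecture standard time (rolling into the previous day, 24 March 2028).
Daylight saving runs 10 April – 17 September; the standard-time date in Mesund Prefecture, March 24, 2028, is outside that window, so Mesund Prefecture is on standard time at UTC−09:00.
07:15 UTC − 9h = 22:15 Mesund Prefecture (rolling into the previous day, 24 March 2028).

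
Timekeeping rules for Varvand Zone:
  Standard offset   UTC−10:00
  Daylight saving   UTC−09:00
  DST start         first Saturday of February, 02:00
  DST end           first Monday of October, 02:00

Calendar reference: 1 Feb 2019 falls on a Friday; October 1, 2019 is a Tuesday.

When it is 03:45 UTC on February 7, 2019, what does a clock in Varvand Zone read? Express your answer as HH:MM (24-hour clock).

18:45

1 February 2019 is a Friday, so the first Saturday is February 2.
1 October 2019 is a Tuesday, so the first Monday is October 7.
At the standard offset (UTC−10:00), 03:45 UTC − 10h = 17:45 Varvand Zone standard time (rolling into the previous day, 6 February 2019).
Daylight saving runs 2 February – 7 October; the standard-time date in Varvand Zone, February 6, 2019, is inside that window, so Varvand Zone is at UTC−09:00.
03:45 UTC − 9h = 18:45 local (rolling into the previous day, 6 February 2019).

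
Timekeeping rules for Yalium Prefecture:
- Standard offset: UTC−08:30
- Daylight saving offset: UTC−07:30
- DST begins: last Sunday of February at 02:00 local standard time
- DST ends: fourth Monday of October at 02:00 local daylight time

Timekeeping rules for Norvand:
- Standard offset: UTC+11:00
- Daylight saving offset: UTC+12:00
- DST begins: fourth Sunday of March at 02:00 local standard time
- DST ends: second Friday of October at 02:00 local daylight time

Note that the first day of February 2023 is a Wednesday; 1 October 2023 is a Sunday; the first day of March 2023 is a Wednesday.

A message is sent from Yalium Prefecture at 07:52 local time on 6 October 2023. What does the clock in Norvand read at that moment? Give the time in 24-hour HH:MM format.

03:22

1 February 2023 is a Wednesday, so Sundays fall on 5, 12, 19, 26; the last is February 26.
1 October 2023 is a Sunday, so the first Monday is October 2 and the fourth is October 23.
Daylight saving runs 26 February – 23 October; 6 October 2023 is inside that window, so Yalium Prefecture is at UTC−07:30.
07:52 Yalium Prefecture + 7h30m = 15:22 UTC.
1 March 2023 is a Wednesday, so the first Sunday is March 5 and the fourth is March 26.
1 October 2023 is a Sunday, so the first Friday is October 6 and the second is October 13.
At the standard offset (UTC+11:00), 15:22 UTC + 11h = 02:22 Norvand standard time (rolling into the next day, 7 October 2023).
The standard-time date in Norvand, 7 October 2023, falls between 26 March and 13 October, so daylight saving is in effect and Norvand is at UTC+12:00.
15:22 UTC + 12h = 03:22 Norvand (rolling into the next day, 7 October 2023).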